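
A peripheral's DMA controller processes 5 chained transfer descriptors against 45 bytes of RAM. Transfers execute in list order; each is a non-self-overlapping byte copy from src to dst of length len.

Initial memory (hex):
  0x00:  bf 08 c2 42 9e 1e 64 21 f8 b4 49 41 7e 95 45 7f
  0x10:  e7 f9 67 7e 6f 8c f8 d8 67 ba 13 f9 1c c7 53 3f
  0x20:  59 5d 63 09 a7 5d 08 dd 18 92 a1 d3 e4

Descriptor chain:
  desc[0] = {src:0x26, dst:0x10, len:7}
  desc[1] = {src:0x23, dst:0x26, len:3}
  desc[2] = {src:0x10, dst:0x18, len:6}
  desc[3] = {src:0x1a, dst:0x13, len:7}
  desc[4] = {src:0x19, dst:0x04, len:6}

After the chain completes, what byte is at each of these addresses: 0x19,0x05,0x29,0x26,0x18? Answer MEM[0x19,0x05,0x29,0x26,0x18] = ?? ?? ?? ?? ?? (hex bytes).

  after D0: wrote 7B at 0x10 = 08dd1892a1d3e4
  after D1: wrote 3B at 0x26 = 09a75d
  after D2: wrote 6B at 0x18 = 08dd1892a1d3
  after D3: wrote 7B at 0x13 = 1892a1d3533f59
  after D4: wrote 6B at 0x04 = 591892a1d353
query mem[0x19]=0x59, mem[0x05]=0x18, mem[0x29]=0x92, mem[0x26]=0x09, mem[0x18]=0x3f

MEM[0x19,0x05,0x29,0x26,0x18] = 59 18 92 09 3f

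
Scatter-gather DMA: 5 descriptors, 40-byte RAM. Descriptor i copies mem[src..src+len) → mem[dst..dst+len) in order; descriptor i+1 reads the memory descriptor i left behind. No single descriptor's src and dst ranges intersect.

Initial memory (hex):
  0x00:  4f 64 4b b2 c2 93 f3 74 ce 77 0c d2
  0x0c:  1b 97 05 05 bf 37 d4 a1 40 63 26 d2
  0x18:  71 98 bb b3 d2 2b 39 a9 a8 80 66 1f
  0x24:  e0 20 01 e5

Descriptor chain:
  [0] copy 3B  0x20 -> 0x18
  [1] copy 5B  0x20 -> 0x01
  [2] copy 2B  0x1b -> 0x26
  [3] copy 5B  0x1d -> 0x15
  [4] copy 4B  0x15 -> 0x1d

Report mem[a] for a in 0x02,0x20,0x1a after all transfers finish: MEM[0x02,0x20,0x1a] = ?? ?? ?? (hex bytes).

D0: mem[0x18..0x1a] <- [a8 80 66]
D1: mem[0x01..0x05] <- [a8 80 66 1f e0]
D2: mem[0x26..0x27] <- [b3 d2]
D3: mem[0x15..0x19] <- [2b 39 a9 a8 80]
D4: mem[0x1d..0x20] <- [2b 39 a9 a8]
query mem[0x02]=0x80, mem[0x20]=0xa8, mem[0x1a]=0x66

MEM[0x02,0x20,0x1a] = 80 a8 66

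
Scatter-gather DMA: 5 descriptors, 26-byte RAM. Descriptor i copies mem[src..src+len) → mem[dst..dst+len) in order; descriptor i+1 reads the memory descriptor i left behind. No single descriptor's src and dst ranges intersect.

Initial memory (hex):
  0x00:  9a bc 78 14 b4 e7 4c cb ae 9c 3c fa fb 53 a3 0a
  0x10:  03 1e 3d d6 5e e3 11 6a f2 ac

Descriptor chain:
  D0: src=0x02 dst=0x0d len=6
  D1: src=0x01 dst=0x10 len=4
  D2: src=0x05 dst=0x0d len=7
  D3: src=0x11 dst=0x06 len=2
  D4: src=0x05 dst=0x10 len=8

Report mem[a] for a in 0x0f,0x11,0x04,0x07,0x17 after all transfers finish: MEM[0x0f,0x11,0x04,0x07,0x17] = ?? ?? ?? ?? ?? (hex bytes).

#0 dst[0x0d+6] := {0x78,0x14,0xb4,0xe7,0x4c,0xcb}
#1 dst[0x10+4] := {0xbc,0x78,0x14,0xb4}
#2 dst[0x0d+7] := {0xe7,0x4c,0xcb,0xae,0x9c,0x3c,0xfa}
#3 dst[0x06+2] := {0x9c,0x3c}
#4 dst[0x10+8] := {0xe7,0x9c,0x3c,0xae,0x9c,0x3c,0xfa,0xfb}
query mem[0x0f]=0xcb, mem[0x11]=0x9c, mem[0x04]=0xb4, mem[0x07]=0x3c, mem[0x17]=0xfb

MEM[0x0f,0x11,0x04,0x07,0x17] = cb 9c b4 3c fb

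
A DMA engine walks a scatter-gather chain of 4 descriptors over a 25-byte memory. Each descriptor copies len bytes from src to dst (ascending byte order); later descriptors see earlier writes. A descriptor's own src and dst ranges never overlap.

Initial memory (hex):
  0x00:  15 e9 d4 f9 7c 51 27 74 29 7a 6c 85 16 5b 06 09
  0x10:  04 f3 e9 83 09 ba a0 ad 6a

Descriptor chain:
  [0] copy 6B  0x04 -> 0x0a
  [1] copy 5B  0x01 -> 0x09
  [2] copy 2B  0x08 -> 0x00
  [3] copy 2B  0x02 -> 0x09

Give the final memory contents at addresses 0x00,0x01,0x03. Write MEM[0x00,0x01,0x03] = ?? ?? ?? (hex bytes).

MEM[0x00,0x01,0x03] = 29 e9 f9

  after D0: wrote 6B at 0x0a = 7c512774297a
  after D1: wrote 5B at 0x09 = e9d4f97c51
  after D2: wrote 2B at 0x00 = 29e9
  after D3: wrote 2B at 0x09 = d4f9
query mem[0x00]=0x29, mem[0x01]=0xe9, mem[0x03]=0xf9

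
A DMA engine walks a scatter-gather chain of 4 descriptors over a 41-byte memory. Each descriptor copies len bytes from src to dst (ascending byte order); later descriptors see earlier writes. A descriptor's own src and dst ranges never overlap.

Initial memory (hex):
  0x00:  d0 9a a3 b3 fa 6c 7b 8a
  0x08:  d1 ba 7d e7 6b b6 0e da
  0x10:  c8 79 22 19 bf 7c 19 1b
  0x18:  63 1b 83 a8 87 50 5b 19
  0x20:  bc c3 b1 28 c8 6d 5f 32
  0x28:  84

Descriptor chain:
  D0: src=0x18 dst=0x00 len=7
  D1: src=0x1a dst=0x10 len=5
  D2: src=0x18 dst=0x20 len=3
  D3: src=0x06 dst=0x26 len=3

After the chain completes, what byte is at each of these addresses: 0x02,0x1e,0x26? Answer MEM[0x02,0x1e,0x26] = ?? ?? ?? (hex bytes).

MEM[0x02,0x1e,0x26] = 83 5b 5b

D0: mem[0x00..0x06] <- [63 1b 83 a8 87 50 5b]
D1: mem[0x10..0x14] <- [83 a8 87 50 5b]
D2: mem[0x20..0x22] <- [63 1b 83]
D3: mem[0x26..0x28] <- [5b 8a d1]
query mem[0x02]=0x83, mem[0x1e]=0x5b, mem[0x26]=0x5b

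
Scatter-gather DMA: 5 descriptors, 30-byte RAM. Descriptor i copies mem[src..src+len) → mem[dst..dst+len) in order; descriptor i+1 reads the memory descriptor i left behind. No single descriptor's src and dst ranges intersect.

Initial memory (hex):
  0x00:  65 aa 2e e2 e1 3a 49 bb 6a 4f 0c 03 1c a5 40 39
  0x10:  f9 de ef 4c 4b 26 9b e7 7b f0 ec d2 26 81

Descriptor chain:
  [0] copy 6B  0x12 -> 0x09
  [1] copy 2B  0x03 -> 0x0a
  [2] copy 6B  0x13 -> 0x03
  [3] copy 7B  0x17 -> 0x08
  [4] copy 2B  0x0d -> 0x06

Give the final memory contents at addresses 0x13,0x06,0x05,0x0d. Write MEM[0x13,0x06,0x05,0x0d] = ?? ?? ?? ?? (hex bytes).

MEM[0x13,0x06,0x05,0x0d] = 4c 26 26 26

#0 dst[0x09+6] := {0xef,0x4c,0x4b,0x26,0x9b,0xe7}
#1 dst[0x0a+2] := {0xe2,0xe1}
#2 dst[0x03+6] := {0x4c,0x4b,0x26,0x9b,0xe7,0x7b}
#3 dst[0x08+7] := {0xe7,0x7b,0xf0,0xec,0xd2,0x26,0x81}
#4 dst[0x06+2] := {0x26,0x81}
query mem[0x13]=0x4c, mem[0x06]=0x26, mem[0x05]=0x26, mem[0x0d]=0x26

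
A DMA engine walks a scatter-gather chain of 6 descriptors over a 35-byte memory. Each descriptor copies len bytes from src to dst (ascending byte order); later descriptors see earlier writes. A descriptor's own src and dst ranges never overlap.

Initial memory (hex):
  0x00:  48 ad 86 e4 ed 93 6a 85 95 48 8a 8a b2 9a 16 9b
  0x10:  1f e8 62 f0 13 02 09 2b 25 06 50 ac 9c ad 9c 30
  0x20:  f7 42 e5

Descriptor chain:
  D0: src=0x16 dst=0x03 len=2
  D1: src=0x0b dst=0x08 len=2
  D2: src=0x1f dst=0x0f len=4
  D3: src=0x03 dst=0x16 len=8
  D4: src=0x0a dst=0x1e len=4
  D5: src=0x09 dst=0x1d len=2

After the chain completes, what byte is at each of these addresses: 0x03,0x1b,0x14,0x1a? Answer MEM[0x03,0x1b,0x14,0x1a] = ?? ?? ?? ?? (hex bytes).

MEM[0x03,0x1b,0x14,0x1a] = 09 8a 13 85

#0 dst[0x03+2] := {0x09,0x2b}
#1 dst[0x08+2] := {0x8a,0xb2}
#2 dst[0x0f+4] := {0x30,0xf7,0x42,0xe5}
#3 dst[0x16+8] := {0x09,0x2b,0x93,0x6a,0x85,0x8a,0xb2,0x8a}
#4 dst[0x1e+4] := {0x8a,0x8a,0xb2,0x9a}
#5 dst[0x1d+2] := {0xb2,0x8a}
query mem[0x03]=0x09, mem[0x1b]=0x8a, mem[0x14]=0x13, mem[0x1a]=0x85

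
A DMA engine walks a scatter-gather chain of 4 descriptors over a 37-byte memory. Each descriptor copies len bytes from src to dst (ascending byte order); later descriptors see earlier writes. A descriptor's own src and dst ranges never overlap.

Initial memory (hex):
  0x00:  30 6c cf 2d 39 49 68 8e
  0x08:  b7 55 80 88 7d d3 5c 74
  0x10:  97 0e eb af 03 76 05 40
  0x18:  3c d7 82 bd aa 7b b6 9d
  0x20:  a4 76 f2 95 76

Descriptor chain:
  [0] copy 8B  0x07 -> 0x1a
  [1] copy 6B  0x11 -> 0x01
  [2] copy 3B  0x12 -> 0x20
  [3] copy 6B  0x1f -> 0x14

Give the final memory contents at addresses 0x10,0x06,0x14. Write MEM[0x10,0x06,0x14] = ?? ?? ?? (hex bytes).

MEM[0x10,0x06,0x14] = 97 05 7d

  after D0: wrote 8B at 0x1a = 8eb75580887dd35c
  after D1: wrote 6B at 0x01 = 0eebaf037605
  after D2: wrote 3B at 0x20 = ebaf03
  after D3: wrote 6B at 0x14 = 7debaf039576
query mem[0x10]=0x97, mem[0x06]=0x05, mem[0x14]=0x7d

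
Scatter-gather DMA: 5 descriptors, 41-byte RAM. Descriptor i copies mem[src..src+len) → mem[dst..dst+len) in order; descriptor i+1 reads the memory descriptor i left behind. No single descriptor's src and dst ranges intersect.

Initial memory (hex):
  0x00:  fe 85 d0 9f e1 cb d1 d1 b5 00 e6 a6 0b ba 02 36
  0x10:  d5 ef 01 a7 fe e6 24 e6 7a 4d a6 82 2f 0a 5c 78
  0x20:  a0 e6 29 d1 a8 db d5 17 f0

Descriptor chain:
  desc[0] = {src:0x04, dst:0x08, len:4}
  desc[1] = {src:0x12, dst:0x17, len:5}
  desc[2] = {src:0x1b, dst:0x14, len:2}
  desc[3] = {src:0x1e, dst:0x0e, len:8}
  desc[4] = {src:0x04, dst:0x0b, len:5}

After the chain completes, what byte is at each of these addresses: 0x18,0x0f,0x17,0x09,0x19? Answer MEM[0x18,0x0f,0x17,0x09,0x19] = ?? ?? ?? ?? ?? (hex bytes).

MEM[0x18,0x0f,0x17,0x09,0x19] = a7 e1 01 cb fe

D0: mem[0x08..0x0b] <- [e1 cb d1 d1]
D1: mem[0x17..0x1b] <- [01 a7 fe e6 24]
D2: mem[0x14..0x15] <- [24 2f]
D3: mem[0x0e..0x15] <- [5c 78 a0 e6 29 d1 a8 db]
D4: mem[0x0b..0x0f] <- [e1 cb d1 d1 e1]
query mem[0x18]=0xa7, mem[0x0f]=0xe1, mem[0x17]=0x01, mem[0x09]=0xcb, mem[0x19]=0xfe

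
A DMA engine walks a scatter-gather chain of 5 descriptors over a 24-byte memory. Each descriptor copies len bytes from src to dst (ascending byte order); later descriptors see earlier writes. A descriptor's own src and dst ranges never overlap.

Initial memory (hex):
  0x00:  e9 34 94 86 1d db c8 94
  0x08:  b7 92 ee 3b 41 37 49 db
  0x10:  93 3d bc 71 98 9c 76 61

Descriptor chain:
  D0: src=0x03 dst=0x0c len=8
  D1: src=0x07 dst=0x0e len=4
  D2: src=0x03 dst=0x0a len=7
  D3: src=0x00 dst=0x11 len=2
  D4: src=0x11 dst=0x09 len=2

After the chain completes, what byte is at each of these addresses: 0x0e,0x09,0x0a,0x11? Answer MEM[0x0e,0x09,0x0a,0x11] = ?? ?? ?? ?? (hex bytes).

#0 dst[0x0c+8] := {0x86,0x1d,0xdb,0xc8,0x94,0xb7,0x92,0xee}
#1 dst[0x0e+4] := {0x94,0xb7,0x92,0xee}
#2 dst[0x0a+7] := {0x86,0x1d,0xdb,0xc8,0x94,0xb7,0x92}
#3 dst[0x11+2] := {0xe9,0x34}
#4 dst[0x09+2] := {0xe9,0x34}
query mem[0x0e]=0x94, mem[0x09]=0xe9, mem[0x0a]=0x34, mem[0x11]=0xe9

MEM[0x0e,0x09,0x0a,0x11] = 94 e9 34 e9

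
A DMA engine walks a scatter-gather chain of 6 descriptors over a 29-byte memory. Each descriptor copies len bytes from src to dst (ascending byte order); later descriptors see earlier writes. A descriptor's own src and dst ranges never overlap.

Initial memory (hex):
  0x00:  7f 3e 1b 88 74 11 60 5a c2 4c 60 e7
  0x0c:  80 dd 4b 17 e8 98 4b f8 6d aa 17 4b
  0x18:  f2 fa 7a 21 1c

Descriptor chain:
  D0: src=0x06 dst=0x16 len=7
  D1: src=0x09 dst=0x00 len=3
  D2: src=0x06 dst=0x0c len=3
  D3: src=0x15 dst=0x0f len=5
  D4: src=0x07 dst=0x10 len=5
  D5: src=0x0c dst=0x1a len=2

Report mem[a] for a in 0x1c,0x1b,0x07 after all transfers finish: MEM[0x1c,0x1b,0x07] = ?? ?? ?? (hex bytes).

#0 dst[0x16+7] := {0x60,0x5a,0xc2,0x4c,0x60,0xe7,0x80}
#1 dst[0x00+3] := {0x4c,0x60,0xe7}
#2 dst[0x0c+3] := {0x60,0x5a,0xc2}
#3 dst[0x0f+5] := {0xaa,0x60,0x5a,0xc2,0x4c}
#4 dst[0x10+5] := {0x5a,0xc2,0x4c,0x60,0xe7}
#5 dst[0x1a+2] := {0x60,0x5a}
query mem[0x1c]=0x80, mem[0x1b]=0x5a, mem[0x07]=0x5a

MEM[0x1c,0x1b,0x07] = 80 5a 5a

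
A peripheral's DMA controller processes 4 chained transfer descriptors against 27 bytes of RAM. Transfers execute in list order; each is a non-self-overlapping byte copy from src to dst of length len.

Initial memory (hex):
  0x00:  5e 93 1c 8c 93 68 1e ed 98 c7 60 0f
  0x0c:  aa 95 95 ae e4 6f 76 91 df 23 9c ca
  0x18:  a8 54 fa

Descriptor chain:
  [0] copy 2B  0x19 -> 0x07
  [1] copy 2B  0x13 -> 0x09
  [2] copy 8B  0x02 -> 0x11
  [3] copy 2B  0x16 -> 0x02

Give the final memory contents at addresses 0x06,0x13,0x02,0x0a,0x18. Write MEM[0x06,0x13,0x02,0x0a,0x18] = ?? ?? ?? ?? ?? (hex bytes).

MEM[0x06,0x13,0x02,0x0a,0x18] = 1e 93 54 df 91

#0 dst[0x07+2] := {0x54,0xfa}
#1 dst[0x09+2] := {0x91,0xdf}
#2 dst[0x11+8] := {0x1c,0x8c,0x93,0x68,0x1e,0x54,0xfa,0x91}
#3 dst[0x02+2] := {0x54,0xfa}
query mem[0x06]=0x1e, mem[0x13]=0x93, mem[0x02]=0x54, mem[0x0a]=0xdf, mem[0x18]=0x91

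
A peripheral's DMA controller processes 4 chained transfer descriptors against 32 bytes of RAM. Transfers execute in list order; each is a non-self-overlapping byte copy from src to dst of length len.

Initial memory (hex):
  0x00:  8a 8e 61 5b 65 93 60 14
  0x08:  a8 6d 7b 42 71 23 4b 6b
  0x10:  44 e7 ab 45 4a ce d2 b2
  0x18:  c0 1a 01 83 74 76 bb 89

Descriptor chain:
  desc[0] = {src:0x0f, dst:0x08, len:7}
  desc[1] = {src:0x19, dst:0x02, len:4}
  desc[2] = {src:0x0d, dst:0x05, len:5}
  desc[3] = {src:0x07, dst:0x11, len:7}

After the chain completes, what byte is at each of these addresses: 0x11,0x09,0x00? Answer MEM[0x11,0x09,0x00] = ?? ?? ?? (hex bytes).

MEM[0x11,0x09,0x00] = 6b e7 8a

#0 dst[0x08+7] := {0x6b,0x44,0xe7,0xab,0x45,0x4a,0xce}
#1 dst[0x02+4] := {0x1a,0x01,0x83,0x74}
#2 dst[0x05+5] := {0x4a,0xce,0x6b,0x44,0xe7}
#3 dst[0x11+7] := {0x6b,0x44,0xe7,0xe7,0xab,0x45,0x4a}
query mem[0x11]=0x6b, mem[0x09]=0xe7, mem[0x00]=0x8a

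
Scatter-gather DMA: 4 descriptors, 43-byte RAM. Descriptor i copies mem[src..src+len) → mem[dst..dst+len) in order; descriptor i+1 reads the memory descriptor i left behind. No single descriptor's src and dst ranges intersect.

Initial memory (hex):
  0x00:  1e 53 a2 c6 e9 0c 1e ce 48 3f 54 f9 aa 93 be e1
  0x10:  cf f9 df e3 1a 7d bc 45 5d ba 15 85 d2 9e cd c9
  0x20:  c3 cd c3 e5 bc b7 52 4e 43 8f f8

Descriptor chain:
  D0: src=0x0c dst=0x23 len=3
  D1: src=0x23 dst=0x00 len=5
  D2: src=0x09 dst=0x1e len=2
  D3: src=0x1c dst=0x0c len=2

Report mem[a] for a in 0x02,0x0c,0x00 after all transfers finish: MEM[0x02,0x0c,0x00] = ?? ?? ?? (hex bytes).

MEM[0x02,0x0c,0x00] = be d2 aa

[0] 0x0c->0x23 len=3 : aa 93 be
[1] 0x23->0x00 len=5 : aa 93 be 52 4e
[2] 0x09->0x1e len=2 : 3f 54
[3] 0x1c->0x0c len=2 : d2 9e
query mem[0x02]=0xbe, mem[0x0c]=0xd2, mem[0x00]=0xaa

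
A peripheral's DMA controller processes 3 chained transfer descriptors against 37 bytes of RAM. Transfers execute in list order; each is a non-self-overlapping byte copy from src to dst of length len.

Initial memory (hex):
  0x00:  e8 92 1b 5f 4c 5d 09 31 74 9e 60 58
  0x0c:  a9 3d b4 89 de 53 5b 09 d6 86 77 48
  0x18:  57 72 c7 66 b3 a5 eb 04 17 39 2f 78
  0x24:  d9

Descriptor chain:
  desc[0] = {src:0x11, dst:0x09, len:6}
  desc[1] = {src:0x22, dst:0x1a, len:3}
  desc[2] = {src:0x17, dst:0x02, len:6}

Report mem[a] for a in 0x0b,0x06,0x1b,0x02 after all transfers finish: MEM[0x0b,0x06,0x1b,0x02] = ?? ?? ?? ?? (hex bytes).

[0] 0x11->0x09 len=6 : 53 5b 09 d6 86 77
[1] 0x22->0x1a len=3 : 2f 78 d9
[2] 0x17->0x02 len=6 : 48 57 72 2f 78 d9
query mem[0x0b]=0x09, mem[0x06]=0x78, mem[0x1b]=0x78, mem[0x02]=0x48

MEM[0x0b,0x06,0x1b,0x02] = 09 78 78 48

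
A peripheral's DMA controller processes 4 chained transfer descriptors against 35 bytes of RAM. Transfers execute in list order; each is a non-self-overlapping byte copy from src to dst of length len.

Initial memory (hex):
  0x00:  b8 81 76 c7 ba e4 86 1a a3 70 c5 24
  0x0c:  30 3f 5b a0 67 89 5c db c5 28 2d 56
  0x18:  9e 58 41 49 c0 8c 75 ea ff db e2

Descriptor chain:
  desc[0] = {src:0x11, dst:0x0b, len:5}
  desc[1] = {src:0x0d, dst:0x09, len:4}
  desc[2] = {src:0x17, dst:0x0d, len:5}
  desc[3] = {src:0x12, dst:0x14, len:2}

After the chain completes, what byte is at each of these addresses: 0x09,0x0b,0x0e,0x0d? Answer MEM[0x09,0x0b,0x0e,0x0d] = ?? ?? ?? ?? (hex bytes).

MEM[0x09,0x0b,0x0e,0x0d] = db 28 9e 56

#0 dst[0x0b+5] := {0x89,0x5c,0xdb,0xc5,0x28}
#1 dst[0x09+4] := {0xdb,0xc5,0x28,0x67}
#2 dst[0x0d+5] := {0x56,0x9e,0x58,0x41,0x49}
#3 dst[0x14+2] := {0x5c,0xdb}
query mem[0x09]=0xdb, mem[0x0b]=0x28, mem[0x0e]=0x9e, mem[0x0d]=0x56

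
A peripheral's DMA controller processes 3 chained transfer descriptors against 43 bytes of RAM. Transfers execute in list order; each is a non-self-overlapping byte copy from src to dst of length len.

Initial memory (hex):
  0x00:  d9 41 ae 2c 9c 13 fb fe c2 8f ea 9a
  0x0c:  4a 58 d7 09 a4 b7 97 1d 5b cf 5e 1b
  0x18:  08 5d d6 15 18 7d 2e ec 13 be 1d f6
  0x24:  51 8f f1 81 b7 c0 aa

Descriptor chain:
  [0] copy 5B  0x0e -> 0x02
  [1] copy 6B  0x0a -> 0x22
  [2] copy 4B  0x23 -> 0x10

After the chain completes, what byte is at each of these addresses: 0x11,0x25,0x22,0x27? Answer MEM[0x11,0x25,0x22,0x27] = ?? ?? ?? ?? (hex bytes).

[0] 0x0e->0x02 len=5 : d7 09 a4 b7 97
[1] 0x0a->0x22 len=6 : ea 9a 4a 58 d7 09
[2] 0x23->0x10 len=4 : 9a 4a 58 d7
query mem[0x11]=0x4a, mem[0x25]=0x58, mem[0x22]=0xea, mem[0x27]=0x09

MEM[0x11,0x25,0x22,0x27] = 4a 58 ea 09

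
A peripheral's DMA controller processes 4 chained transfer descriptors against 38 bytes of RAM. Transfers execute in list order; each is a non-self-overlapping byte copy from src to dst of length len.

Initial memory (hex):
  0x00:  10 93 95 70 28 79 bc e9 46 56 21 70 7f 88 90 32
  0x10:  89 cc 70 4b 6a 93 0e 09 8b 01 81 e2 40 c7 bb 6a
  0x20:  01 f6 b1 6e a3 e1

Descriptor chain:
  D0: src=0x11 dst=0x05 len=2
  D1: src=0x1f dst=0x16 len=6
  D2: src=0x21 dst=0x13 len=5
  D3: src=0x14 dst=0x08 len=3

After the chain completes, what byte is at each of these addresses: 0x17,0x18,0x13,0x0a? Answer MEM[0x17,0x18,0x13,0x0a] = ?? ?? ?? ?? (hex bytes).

MEM[0x17,0x18,0x13,0x0a] = e1 f6 f6 a3

D0: mem[0x05..0x06] <- [cc 70]
D1: mem[0x16..0x1b] <- [6a 01 f6 b1 6e a3]
D2: mem[0x13..0x17] <- [f6 b1 6e a3 e1]
D3: mem[0x08..0x0a] <- [b1 6e a3]
query mem[0x17]=0xe1, mem[0x18]=0xf6, mem[0x13]=0xf6, mem[0x0a]=0xa3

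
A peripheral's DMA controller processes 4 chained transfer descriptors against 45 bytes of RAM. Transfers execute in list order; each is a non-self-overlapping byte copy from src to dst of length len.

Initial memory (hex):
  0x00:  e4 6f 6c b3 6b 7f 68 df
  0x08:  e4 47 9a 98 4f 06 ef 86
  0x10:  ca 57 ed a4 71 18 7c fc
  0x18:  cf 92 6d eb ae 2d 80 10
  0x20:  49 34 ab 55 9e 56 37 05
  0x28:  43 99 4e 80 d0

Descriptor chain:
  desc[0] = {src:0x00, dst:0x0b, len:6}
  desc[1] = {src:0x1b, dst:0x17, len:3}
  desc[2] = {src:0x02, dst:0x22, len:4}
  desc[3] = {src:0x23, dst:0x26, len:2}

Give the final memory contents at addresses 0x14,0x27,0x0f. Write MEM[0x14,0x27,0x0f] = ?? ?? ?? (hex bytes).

MEM[0x14,0x27,0x0f] = 71 6b 6b

#0 dst[0x0b+6] := {0xe4,0x6f,0x6c,0xb3,0x6b,0x7f}
#1 dst[0x17+3] := {0xeb,0xae,0x2d}
#2 dst[0x22+4] := {0x6c,0xb3,0x6b,0x7f}
#3 dst[0x26+2] := {0xb3,0x6b}
query mem[0x14]=0x71, mem[0x27]=0x6b, mem[0x0f]=0x6b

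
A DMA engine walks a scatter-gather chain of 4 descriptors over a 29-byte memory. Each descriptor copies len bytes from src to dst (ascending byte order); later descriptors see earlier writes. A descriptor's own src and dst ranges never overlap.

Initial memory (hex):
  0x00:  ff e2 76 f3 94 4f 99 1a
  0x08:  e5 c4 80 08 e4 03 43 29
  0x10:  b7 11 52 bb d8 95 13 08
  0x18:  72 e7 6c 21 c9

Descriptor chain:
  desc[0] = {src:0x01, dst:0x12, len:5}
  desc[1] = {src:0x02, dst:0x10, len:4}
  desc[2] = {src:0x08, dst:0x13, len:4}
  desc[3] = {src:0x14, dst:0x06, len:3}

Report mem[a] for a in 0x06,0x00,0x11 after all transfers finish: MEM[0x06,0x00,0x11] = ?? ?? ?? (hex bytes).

D0: mem[0x12..0x16] <- [e2 76 f3 94 4f]
D1: mem[0x10..0x13] <- [76 f3 94 4f]
D2: mem[0x13..0x16] <- [e5 c4 80 08]
D3: mem[0x06..0x08] <- [c4 80 08]
query mem[0x06]=0xc4, mem[0x00]=0xff, mem[0x11]=0xf3

MEM[0x06,0x00,0x11] = c4 ff f3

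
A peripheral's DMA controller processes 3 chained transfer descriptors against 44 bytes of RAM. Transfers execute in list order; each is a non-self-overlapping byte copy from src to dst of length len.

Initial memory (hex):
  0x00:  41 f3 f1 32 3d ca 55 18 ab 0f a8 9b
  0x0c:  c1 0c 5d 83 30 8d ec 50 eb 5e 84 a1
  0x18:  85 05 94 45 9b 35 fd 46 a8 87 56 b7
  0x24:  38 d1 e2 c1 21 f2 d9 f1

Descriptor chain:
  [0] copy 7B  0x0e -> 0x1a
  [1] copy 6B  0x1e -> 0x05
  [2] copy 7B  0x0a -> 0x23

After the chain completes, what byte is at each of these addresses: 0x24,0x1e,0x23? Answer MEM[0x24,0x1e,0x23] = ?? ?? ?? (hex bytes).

D0: mem[0x1a..0x20] <- [5d 83 30 8d ec 50 eb]
D1: mem[0x05..0x0a] <- [ec 50 eb 87 56 b7]
D2: mem[0x23..0x29] <- [b7 9b c1 0c 5d 83 30]
query mem[0x24]=0x9b, mem[0x1e]=0xec, mem[0x23]=0xb7

MEM[0x24,0x1e,0x23] = 9b ec b7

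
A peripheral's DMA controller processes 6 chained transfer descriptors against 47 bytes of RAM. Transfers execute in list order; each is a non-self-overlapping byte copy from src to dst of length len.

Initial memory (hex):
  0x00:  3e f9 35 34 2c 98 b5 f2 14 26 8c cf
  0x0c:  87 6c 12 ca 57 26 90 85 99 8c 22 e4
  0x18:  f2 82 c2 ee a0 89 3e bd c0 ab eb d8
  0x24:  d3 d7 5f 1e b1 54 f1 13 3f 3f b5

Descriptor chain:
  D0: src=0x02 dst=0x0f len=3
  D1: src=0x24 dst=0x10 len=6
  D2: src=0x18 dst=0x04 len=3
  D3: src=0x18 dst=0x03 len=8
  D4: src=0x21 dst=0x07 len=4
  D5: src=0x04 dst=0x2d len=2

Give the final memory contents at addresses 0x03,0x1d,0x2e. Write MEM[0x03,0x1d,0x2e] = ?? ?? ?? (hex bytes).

MEM[0x03,0x1d,0x2e] = f2 89 c2

#0 dst[0x0f+3] := {0x35,0x34,0x2c}
#1 dst[0x10+6] := {0xd3,0xd7,0x5f,0x1e,0xb1,0x54}
#2 dst[0x04+3] := {0xf2,0x82,0xc2}
#3 dst[0x03+8] := {0xf2,0x82,0xc2,0xee,0xa0,0x89,0x3e,0xbd}
#4 dst[0x07+4] := {0xab,0xeb,0xd8,0xd3}
#5 dst[0x2d+2] := {0x82,0xc2}
query mem[0x03]=0xf2, mem[0x1d]=0x89, mem[0x2e]=0xc2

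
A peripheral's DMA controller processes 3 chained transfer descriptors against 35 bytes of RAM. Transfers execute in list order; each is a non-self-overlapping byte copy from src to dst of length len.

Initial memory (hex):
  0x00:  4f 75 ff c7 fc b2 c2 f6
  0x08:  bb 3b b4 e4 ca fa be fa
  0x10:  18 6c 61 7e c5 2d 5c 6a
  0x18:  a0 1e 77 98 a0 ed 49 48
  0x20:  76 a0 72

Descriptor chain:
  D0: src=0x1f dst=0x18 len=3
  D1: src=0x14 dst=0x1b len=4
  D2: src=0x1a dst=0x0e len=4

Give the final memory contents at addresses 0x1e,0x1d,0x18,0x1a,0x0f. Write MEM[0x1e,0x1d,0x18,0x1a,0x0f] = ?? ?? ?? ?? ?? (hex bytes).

  after D0: wrote 3B at 0x18 = 4876a0
  after D1: wrote 4B at 0x1b = c52d5c6a
  after D2: wrote 4B at 0x0e = a0c52d5c
query mem[0x1e]=0x6a, mem[0x1d]=0x5c, mem[0x18]=0x48, mem[0x1a]=0xa0, mem[0x0f]=0xc5

MEM[0x1e,0x1d,0x18,0x1a,0x0f] = 6a 5c 48 a0 c5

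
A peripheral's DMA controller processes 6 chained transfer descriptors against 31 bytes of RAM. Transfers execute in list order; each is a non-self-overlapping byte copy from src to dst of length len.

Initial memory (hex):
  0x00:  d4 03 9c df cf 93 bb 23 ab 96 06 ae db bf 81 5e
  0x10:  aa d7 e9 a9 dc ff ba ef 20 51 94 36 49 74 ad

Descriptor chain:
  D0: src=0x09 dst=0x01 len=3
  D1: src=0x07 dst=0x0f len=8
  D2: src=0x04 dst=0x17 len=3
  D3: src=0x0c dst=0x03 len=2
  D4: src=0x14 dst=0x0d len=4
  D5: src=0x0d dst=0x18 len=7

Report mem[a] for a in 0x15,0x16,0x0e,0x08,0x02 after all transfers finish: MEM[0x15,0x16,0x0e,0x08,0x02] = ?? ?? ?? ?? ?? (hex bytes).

#0 dst[0x01+3] := {0x96,0x06,0xae}
#1 dst[0x0f+8] := {0x23,0xab,0x96,0x06,0xae,0xdb,0xbf,0x81}
#2 dst[0x17+3] := {0xcf,0x93,0xbb}
#3 dst[0x03+2] := {0xdb,0xbf}
#4 dst[0x0d+4] := {0xdb,0xbf,0x81,0xcf}
#5 dst[0x18+7] := {0xdb,0xbf,0x81,0xcf,0x96,0x06,0xae}
query mem[0x15]=0xbf, mem[0x16]=0x81, mem[0x0e]=0xbf, mem[0x08]=0xab, mem[0x02]=0x06

MEM[0x15,0x16,0x0e,0x08,0x02] = bf 81 bf ab 06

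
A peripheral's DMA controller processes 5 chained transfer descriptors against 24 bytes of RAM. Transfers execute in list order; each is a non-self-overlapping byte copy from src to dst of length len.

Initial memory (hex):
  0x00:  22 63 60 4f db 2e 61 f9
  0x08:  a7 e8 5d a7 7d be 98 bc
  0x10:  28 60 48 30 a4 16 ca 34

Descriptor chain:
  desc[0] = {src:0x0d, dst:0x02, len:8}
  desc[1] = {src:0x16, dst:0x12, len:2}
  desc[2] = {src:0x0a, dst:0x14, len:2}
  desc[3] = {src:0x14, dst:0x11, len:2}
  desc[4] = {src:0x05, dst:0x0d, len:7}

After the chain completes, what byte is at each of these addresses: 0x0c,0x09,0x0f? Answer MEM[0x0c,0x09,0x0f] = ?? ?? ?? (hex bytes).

MEM[0x0c,0x09,0x0f] = 7d a4 48

D0: mem[0x02..0x09] <- [be 98 bc 28 60 48 30 a4]
D1: mem[0x12..0x13] <- [ca 34]
D2: mem[0x14..0x15] <- [5d a7]
D3: mem[0x11..0x12] <- [5d a7]
D4: mem[0x0d..0x13] <- [28 60 48 30 a4 5d a7]
query mem[0x0c]=0x7d, mem[0x09]=0xa4, mem[0x0f]=0x48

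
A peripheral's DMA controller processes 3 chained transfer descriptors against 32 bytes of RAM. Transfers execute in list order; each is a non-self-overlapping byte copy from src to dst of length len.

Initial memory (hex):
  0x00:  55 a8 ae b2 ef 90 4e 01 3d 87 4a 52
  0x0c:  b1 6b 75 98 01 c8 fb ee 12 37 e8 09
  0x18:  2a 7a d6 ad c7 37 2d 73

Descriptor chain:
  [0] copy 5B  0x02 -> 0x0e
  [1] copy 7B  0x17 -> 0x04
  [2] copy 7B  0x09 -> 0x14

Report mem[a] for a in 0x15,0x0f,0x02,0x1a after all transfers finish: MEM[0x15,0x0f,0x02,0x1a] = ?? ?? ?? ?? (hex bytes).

MEM[0x15,0x0f,0x02,0x1a] = 37 b2 ae b2

[0] 0x02->0x0e len=5 : ae b2 ef 90 4e
[1] 0x17->0x04 len=7 : 09 2a 7a d6 ad c7 37
[2] 0x09->0x14 len=7 : c7 37 52 b1 6b ae b2
query mem[0x15]=0x37, mem[0x0f]=0xb2, mem[0x02]=0xae, mem[0x1a]=0xb2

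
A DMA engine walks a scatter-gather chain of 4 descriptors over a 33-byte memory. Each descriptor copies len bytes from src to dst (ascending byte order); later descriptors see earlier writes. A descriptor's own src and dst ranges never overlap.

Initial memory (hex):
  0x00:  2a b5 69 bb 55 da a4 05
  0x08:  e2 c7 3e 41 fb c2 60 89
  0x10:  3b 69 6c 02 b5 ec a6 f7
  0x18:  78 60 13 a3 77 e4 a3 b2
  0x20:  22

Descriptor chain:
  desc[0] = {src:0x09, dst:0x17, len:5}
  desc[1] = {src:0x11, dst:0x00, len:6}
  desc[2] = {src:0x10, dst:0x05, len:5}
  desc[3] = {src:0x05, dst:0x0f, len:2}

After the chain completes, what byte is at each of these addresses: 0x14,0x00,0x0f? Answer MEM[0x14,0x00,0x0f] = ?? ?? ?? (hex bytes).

MEM[0x14,0x00,0x0f] = b5 69 3b

[0] 0x09->0x17 len=5 : c7 3e 41 fb c2
[1] 0x11->0x00 len=6 : 69 6c 02 b5 ec a6
[2] 0x10->0x05 len=5 : 3b 69 6c 02 b5
[3] 0x05->0x0f len=2 : 3b 69
query mem[0x14]=0xb5, mem[0x00]=0x69, mem[0x0f]=0x3b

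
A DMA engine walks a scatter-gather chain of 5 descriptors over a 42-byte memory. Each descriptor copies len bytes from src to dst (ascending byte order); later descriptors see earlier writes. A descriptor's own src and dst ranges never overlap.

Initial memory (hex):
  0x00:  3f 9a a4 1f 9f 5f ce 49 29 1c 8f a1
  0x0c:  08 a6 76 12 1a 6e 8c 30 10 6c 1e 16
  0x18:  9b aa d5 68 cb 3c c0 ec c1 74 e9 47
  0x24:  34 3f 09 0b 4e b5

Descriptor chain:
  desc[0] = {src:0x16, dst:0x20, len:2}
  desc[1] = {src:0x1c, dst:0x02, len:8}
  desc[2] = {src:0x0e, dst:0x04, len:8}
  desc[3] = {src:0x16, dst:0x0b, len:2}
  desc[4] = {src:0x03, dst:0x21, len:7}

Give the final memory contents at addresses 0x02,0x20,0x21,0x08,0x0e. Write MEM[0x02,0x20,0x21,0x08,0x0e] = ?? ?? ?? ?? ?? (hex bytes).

MEM[0x02,0x20,0x21,0x08,0x0e] = cb 1e 3c 8c 76

#0 dst[0x20+2] := {0x1e,0x16}
#1 dst[0x02+8] := {0xcb,0x3c,0xc0,0xec,0x1e,0x16,0xe9,0x47}
#2 dst[0x04+8] := {0x76,0x12,0x1a,0x6e,0x8c,0x30,0x10,0x6c}
#3 dst[0x0b+2] := {0x1e,0x16}
#4 dst[0x21+7] := {0x3c,0x76,0x12,0x1a,0x6e,0x8c,0x30}
query mem[0x02]=0xcb, mem[0x20]=0x1e, mem[0x21]=0x3c, mem[0x08]=0x8c, mem[0x0e]=0x76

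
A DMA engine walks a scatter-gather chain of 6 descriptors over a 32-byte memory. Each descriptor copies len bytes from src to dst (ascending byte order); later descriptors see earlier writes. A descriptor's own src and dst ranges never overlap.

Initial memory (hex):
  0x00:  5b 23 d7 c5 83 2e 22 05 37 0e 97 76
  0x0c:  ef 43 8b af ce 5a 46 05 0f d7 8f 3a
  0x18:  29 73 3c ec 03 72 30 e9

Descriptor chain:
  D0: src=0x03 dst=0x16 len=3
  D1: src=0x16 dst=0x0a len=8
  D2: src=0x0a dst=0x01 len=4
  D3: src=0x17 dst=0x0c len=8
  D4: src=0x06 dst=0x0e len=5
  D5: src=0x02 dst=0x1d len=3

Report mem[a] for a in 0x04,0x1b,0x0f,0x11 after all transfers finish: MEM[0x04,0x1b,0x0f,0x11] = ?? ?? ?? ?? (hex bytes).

#0 dst[0x16+3] := {0xc5,0x83,0x2e}
#1 dst[0x0a+8] := {0xc5,0x83,0x2e,0x73,0x3c,0xec,0x03,0x72}
#2 dst[0x01+4] := {0xc5,0x83,0x2e,0x73}
#3 dst[0x0c+8] := {0x83,0x2e,0x73,0x3c,0xec,0x03,0x72,0x30}
#4 dst[0x0e+5] := {0x22,0x05,0x37,0x0e,0xc5}
#5 dst[0x1d+3] := {0x83,0x2e,0x73}
query mem[0x04]=0x73, mem[0x1b]=0xec, mem[0x0f]=0x05, mem[0x11]=0x0e

MEM[0x04,0x1b,0x0f,0x11] = 73 ec 05 0e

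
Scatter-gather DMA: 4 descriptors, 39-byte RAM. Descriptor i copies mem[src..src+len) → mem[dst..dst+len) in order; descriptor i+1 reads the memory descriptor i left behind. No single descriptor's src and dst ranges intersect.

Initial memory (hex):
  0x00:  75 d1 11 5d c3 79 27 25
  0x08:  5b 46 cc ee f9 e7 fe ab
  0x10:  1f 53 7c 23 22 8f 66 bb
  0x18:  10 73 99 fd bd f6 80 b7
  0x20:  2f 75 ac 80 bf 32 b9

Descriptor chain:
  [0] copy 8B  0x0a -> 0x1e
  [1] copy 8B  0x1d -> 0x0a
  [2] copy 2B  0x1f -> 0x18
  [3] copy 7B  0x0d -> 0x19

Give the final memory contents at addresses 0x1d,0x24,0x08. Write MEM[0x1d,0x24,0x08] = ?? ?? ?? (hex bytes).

MEM[0x1d,0x24,0x08] = 1f 1f 5b

  after D0: wrote 8B at 0x1e = cceef9e7feab1f53
  after D1: wrote 8B at 0x0a = f6cceef9e7feab1f
  after D2: wrote 2B at 0x18 = eef9
  after D3: wrote 7B at 0x19 = f9e7feab1f7c23
query mem[0x1d]=0x1f, mem[0x24]=0x1f, mem[0x08]=0x5b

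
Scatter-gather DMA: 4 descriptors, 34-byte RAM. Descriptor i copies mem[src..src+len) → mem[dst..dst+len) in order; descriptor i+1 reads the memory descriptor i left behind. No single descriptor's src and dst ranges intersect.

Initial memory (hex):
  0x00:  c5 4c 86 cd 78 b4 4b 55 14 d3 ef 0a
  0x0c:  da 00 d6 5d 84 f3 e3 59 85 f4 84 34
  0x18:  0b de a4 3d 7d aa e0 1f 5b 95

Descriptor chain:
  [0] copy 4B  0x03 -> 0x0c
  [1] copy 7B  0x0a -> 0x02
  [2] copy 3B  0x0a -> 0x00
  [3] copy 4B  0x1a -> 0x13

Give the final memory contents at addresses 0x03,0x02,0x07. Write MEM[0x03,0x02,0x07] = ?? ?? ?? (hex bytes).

MEM[0x03,0x02,0x07] = 0a cd 4b

  after D0: wrote 4B at 0x0c = cd78b44b
  after D1: wrote 7B at 0x02 = ef0acd78b44b84
  after D2: wrote 3B at 0x00 = ef0acd
  after D3: wrote 4B at 0x13 = a43d7daa
query mem[0x03]=0x0a, mem[0x02]=0xcd, mem[0x07]=0x4b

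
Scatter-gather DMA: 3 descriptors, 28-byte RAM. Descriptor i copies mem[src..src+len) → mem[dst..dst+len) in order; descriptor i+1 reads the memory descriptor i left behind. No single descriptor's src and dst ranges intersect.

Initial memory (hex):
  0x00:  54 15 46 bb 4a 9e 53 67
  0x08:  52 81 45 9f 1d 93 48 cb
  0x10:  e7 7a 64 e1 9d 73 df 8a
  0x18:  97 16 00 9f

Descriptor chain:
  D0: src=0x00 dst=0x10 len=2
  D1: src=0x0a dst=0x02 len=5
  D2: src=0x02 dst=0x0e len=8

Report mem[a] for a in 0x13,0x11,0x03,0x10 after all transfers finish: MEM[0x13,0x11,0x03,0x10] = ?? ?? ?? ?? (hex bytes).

MEM[0x13,0x11,0x03,0x10] = 67 93 9f 1d

#0 dst[0x10+2] := {0x54,0x15}
#1 dst[0x02+5] := {0x45,0x9f,0x1d,0x93,0x48}
#2 dst[0x0e+8] := {0x45,0x9f,0x1d,0x93,0x48,0x67,0x52,0x81}
query mem[0x13]=0x67, mem[0x11]=0x93, mem[0x03]=0x9f, mem[0x10]=0x1d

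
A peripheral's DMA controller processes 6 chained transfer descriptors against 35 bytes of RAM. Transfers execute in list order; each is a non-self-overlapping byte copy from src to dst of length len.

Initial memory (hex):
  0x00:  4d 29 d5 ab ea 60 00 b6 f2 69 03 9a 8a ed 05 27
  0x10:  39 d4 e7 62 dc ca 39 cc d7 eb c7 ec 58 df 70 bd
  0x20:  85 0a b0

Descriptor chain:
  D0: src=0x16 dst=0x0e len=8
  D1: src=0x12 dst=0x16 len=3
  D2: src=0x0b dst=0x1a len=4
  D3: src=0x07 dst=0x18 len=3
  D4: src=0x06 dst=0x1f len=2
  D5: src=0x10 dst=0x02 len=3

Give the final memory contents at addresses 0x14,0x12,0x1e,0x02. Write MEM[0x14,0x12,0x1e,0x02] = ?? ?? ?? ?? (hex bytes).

  after D0: wrote 8B at 0x0e = 39ccd7ebc7ec58df
  after D1: wrote 3B at 0x16 = c7ec58
  after D2: wrote 4B at 0x1a = 9a8aed39
  after D3: wrote 3B at 0x18 = b6f269
  after D4: wrote 2B at 0x1f = 00b6
  after D5: wrote 3B at 0x02 = d7ebc7
query mem[0x14]=0x58, mem[0x12]=0xc7, mem[0x1e]=0x70, mem[0x02]=0xd7

MEM[0x14,0x12,0x1e,0x02] = 58 c7 70 d7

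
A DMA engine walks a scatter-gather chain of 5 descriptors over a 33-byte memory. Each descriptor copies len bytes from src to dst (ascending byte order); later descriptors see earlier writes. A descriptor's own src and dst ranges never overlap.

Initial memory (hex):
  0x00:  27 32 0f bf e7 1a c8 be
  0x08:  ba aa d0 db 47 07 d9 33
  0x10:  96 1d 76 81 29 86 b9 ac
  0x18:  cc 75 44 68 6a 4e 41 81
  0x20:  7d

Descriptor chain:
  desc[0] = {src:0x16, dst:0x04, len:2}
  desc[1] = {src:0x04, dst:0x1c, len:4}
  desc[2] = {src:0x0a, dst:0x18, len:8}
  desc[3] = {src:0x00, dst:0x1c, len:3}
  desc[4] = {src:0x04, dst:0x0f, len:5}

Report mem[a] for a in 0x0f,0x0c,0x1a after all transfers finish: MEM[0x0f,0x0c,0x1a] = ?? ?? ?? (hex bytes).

MEM[0x0f,0x0c,0x1a] = b9 47 47

  after D0: wrote 2B at 0x04 = b9ac
  after D1: wrote 4B at 0x1c = b9acc8be
  after D2: wrote 8B at 0x18 = d0db4707d933961d
  after D3: wrote 3B at 0x1c = 27320f
  after D4: wrote 5B at 0x0f = b9acc8beba
query mem[0x0f]=0xb9, mem[0x0c]=0x47, mem[0x1a]=0x47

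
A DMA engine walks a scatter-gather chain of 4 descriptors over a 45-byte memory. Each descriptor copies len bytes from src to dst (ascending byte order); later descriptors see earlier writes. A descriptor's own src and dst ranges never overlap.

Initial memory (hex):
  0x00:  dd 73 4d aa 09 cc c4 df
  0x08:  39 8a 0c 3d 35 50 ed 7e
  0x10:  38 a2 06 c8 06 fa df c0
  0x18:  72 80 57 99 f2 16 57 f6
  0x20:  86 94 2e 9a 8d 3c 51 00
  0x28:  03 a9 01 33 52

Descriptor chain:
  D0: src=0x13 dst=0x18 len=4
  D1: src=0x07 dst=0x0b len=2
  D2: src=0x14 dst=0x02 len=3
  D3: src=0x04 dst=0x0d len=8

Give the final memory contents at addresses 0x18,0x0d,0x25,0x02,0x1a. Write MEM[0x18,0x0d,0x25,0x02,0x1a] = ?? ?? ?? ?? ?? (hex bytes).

MEM[0x18,0x0d,0x25,0x02,0x1a] = c8 df 3c 06 fa

#0 dst[0x18+4] := {0xc8,0x06,0xfa,0xdf}
#1 dst[0x0b+2] := {0xdf,0x39}
#2 dst[0x02+3] := {0x06,0xfa,0xdf}
#3 dst[0x0d+8] := {0xdf,0xcc,0xc4,0xdf,0x39,0x8a,0x0c,0xdf}
query mem[0x18]=0xc8, mem[0x0d]=0xdf, mem[0x25]=0x3c, mem[0x02]=0x06, mem[0x1a]=0xfa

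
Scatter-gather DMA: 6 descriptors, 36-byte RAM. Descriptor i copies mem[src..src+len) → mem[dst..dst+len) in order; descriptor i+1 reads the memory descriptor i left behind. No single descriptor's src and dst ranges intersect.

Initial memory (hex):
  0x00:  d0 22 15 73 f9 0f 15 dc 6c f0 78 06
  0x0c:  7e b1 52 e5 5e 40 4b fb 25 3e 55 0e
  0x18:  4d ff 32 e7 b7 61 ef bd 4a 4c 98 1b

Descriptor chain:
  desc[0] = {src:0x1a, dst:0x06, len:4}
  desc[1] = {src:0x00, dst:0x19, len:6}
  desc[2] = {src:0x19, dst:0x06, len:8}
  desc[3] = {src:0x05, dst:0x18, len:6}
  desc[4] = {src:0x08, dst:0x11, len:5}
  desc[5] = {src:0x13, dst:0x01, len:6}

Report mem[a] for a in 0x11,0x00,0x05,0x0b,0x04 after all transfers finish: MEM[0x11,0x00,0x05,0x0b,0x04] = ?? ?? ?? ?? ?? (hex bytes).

  after D0: wrote 4B at 0x06 = 32e7b761
  after D1: wrote 6B at 0x19 = d0221573f90f
  after D2: wrote 8B at 0x06 = d0221573f90fbd4a
  after D3: wrote 6B at 0x18 = 0fd0221573f9
  after D4: wrote 5B at 0x11 = 1573f90fbd
  after D5: wrote 6B at 0x01 = f90fbd550e0f
query mem[0x11]=0x15, mem[0x00]=0xd0, mem[0x05]=0x0e, mem[0x0b]=0x0f, mem[0x04]=0x55

MEM[0x11,0x00,0x05,0x0b,0x04] = 15 d0 0e 0f 55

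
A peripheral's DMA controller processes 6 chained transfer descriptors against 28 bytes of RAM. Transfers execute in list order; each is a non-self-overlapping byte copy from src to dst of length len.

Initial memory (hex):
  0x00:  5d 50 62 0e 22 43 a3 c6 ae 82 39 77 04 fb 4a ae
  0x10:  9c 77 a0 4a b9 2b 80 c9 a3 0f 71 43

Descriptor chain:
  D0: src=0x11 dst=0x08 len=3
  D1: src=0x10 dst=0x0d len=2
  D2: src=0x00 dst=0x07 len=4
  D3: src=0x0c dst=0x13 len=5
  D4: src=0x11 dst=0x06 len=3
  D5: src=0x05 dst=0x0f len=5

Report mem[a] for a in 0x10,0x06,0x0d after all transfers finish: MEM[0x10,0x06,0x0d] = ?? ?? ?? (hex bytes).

#0 dst[0x08+3] := {0x77,0xa0,0x4a}
#1 dst[0x0d+2] := {0x9c,0x77}
#2 dst[0x07+4] := {0x5d,0x50,0x62,0x0e}
#3 dst[0x13+5] := {0x04,0x9c,0x77,0xae,0x9c}
#4 dst[0x06+3] := {0x77,0xa0,0x04}
#5 dst[0x0f+5] := {0x43,0x77,0xa0,0x04,0x62}
query mem[0x10]=0x77, mem[0x06]=0x77, mem[0x0d]=0x9c

MEM[0x10,0x06,0x0d] = 77 77 9c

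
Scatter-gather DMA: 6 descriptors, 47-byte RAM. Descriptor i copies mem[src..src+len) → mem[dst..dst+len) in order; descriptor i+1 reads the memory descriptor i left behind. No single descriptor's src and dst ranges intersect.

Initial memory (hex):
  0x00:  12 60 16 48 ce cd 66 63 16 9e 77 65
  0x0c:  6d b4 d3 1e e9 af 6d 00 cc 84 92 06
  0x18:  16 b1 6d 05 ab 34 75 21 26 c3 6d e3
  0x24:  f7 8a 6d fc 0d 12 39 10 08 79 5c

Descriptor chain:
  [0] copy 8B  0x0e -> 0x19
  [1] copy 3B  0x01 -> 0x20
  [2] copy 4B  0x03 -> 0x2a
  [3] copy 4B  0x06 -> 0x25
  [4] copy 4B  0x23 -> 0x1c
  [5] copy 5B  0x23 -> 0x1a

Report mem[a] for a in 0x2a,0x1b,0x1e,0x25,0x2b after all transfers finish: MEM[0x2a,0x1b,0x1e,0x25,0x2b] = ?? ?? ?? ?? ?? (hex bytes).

MEM[0x2a,0x1b,0x1e,0x25,0x2b] = 48 f7 16 66 ce

[0] 0x0e->0x19 len=8 : d3 1e e9 af 6d 00 cc 84
[1] 0x01->0x20 len=3 : 60 16 48
[2] 0x03->0x2a len=4 : 48 ce cd 66
[3] 0x06->0x25 len=4 : 66 63 16 9e
[4] 0x23->0x1c len=4 : e3 f7 66 63
[5] 0x23->0x1a len=5 : e3 f7 66 63 16
query mem[0x2a]=0x48, mem[0x1b]=0xf7, mem[0x1e]=0x16, mem[0x25]=0x66, mem[0x2b]=0xce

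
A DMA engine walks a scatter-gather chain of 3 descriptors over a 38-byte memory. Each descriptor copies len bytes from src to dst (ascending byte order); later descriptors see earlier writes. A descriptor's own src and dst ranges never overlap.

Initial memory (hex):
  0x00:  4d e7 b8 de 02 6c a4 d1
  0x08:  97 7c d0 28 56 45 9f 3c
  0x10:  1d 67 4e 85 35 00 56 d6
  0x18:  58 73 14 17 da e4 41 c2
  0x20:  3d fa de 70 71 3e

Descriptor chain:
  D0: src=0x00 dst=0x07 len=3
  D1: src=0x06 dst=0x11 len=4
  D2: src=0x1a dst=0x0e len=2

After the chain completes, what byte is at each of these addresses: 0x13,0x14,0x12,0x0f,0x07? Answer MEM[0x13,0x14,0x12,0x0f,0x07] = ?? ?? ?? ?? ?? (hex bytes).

#0 dst[0x07+3] := {0x4d,0xe7,0xb8}
#1 dst[0x11+4] := {0xa4,0x4d,0xe7,0xb8}
#2 dst[0x0e+2] := {0x14,0x17}
query mem[0x13]=0xe7, mem[0x14]=0xb8, mem[0x12]=0x4d, mem[0x0f]=0x17, mem[0x07]=0x4d

MEM[0x13,0x14,0x12,0x0f,0x07] = e7 b8 4d 17 4d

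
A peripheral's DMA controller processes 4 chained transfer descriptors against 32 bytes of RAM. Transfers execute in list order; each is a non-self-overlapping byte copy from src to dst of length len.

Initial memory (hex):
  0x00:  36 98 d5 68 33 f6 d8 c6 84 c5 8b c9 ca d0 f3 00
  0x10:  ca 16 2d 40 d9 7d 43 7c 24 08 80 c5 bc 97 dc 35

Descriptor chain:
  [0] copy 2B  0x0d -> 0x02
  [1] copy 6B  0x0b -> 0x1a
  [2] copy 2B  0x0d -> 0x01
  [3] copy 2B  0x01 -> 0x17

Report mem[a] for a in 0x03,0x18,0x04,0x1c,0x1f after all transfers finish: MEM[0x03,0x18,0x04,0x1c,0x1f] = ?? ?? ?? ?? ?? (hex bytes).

D0: mem[0x02..0x03] <- [d0 f3]
D1: mem[0x1a..0x1f] <- [c9 ca d0 f3 00 ca]
D2: mem[0x01..0x02] <- [d0 f3]
D3: mem[0x17..0x18] <- [d0 f3]
query mem[0x03]=0xf3, mem[0x18]=0xf3, mem[0x04]=0x33, mem[0x1c]=0xd0, mem[0x1f]=0xca

MEM[0x03,0x18,0x04,0x1c,0x1f] = f3 f3 33 d0 ca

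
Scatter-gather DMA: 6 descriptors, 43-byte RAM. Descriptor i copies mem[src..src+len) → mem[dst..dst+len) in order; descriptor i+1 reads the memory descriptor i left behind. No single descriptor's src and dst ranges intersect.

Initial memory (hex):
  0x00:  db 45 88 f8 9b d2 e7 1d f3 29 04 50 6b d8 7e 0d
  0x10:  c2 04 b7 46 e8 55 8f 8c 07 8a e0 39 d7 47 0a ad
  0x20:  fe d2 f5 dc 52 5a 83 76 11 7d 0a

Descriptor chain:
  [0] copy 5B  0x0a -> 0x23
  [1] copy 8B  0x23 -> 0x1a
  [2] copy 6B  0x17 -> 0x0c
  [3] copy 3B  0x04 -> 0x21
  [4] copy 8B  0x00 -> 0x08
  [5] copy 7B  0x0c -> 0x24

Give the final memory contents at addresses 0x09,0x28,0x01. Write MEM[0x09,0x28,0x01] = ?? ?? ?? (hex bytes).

[0] 0x0a->0x23 len=5 : 04 50 6b d8 7e
[1] 0x23->0x1a len=8 : 04 50 6b d8 7e 11 7d 0a
[2] 0x17->0x0c len=6 : 8c 07 8a 04 50 6b
[3] 0x04->0x21 len=3 : 9b d2 e7
[4] 0x00->0x08 len=8 : db 45 88 f8 9b d2 e7 1d
[5] 0x0c->0x24 len=7 : 9b d2 e7 1d 50 6b b7
query mem[0x09]=0x45, mem[0x28]=0x50, mem[0x01]=0x45

MEM[0x09,0x28,0x01] = 45 50 45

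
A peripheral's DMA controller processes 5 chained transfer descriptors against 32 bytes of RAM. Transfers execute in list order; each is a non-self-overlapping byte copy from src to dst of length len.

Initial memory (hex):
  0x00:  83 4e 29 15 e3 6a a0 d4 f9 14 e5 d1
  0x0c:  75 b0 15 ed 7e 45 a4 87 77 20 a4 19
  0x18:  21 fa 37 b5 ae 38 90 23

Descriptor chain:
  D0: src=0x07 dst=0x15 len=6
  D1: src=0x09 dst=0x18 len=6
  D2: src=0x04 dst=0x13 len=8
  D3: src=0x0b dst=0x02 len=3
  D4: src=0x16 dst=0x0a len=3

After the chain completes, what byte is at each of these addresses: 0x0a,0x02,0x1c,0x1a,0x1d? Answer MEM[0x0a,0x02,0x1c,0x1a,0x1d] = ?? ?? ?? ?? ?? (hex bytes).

#0 dst[0x15+6] := {0xd4,0xf9,0x14,0xe5,0xd1,0x75}
#1 dst[0x18+6] := {0x14,0xe5,0xd1,0x75,0xb0,0x15}
#2 dst[0x13+8] := {0xe3,0x6a,0xa0,0xd4,0xf9,0x14,0xe5,0xd1}
#3 dst[0x02+3] := {0xd1,0x75,0xb0}
#4 dst[0x0a+3] := {0xd4,0xf9,0x14}
query mem[0x0a]=0xd4, mem[0x02]=0xd1, mem[0x1c]=0xb0, mem[0x1a]=0xd1, mem[0x1d]=0x15

MEM[0x0a,0x02,0x1c,0x1a,0x1d] = d4 d1 b0 d1 15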